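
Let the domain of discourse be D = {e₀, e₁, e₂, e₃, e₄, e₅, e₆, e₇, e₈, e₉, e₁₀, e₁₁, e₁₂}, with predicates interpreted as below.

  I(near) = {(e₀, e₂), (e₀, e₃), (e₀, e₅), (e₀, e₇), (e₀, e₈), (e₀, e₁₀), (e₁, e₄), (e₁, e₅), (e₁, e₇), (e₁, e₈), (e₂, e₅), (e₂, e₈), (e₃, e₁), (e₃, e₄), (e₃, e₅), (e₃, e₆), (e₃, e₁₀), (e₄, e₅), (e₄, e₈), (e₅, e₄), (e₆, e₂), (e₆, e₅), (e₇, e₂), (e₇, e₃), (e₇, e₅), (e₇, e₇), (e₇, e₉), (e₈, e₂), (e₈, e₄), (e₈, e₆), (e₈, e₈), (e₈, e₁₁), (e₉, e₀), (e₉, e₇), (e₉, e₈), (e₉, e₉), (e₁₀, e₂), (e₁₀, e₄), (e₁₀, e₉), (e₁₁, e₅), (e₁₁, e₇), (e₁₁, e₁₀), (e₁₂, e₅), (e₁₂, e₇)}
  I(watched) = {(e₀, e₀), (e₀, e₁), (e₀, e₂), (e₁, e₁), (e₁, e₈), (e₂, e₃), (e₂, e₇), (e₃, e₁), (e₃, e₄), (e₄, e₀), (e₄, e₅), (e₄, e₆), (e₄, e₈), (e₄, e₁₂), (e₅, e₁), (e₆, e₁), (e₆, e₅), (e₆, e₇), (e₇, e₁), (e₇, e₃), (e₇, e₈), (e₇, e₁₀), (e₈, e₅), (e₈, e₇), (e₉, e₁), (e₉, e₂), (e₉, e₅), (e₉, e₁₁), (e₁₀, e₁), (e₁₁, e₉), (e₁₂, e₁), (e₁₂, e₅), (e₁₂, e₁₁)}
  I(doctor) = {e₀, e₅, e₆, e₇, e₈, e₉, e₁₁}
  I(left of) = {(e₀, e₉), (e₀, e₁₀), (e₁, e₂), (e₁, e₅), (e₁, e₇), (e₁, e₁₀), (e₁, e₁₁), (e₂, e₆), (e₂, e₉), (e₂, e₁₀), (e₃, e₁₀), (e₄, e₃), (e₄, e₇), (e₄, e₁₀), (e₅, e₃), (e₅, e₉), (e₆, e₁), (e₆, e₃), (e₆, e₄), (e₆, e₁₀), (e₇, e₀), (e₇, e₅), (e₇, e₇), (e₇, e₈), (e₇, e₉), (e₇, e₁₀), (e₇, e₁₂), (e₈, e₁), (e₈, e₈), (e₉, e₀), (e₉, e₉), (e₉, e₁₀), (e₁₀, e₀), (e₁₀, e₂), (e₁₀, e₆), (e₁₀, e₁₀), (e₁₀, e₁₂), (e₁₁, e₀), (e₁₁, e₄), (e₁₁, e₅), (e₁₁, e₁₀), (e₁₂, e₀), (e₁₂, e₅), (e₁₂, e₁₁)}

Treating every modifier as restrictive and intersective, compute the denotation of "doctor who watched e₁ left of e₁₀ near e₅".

{e₀, e₆, e₇}

⟦who watched e₁⟧ = {x : ⟨x, e₁⟩ ∈ ⟦watched⟧} = {e₀, e₁, e₃, e₅, e₆, e₇, e₉, e₁₀, e₁₂}
⟦left of e₁₀⟧ = {x : ⟨x, e₁₀⟩ ∈ ⟦left of⟧} = {e₀, e₁, e₂, e₃, e₄, e₆, e₇, e₉, e₁₀, e₁₁}
⟦near e₅⟧ = {x : ⟨x, e₅⟩ ∈ ⟦near⟧} = {e₀, e₁, e₂, e₃, e₄, e₆, e₇, e₁₁, e₁₂}
⟦doctor⟧ = {e₀, e₅, e₆, e₇, e₈, e₉, e₁₁}
… ∩ ⟦who watched e₁⟧ = {e₀, e₅, e₆, e₇, e₈, e₉, e₁₁} ∩ {e₀, e₁, e₃, e₅, e₆, e₇, e₉, e₁₀, e₁₂} = {e₀, e₅, e₆, e₇, e₉}
… ∩ ⟦left of e₁₀⟧ = {e₀, e₅, e₆, e₇, e₉} ∩ {e₀, e₁, e₂, e₃, e₄, e₆, e₇, e₉, e₁₀, e₁₁} = {e₀, e₆, e₇, e₉}
… ∩ ⟦near e₅⟧ = {e₀, e₆, e₇, e₉} ∩ {e₀, e₁, e₂, e₃, e₄, e₆, e₇, e₁₁, e₁₂} = {e₀, e₆, e₇}
So ⟦doctor who watched e₁ left of e₁₀ near e₅⟧ = {e₀, e₆, e₇}.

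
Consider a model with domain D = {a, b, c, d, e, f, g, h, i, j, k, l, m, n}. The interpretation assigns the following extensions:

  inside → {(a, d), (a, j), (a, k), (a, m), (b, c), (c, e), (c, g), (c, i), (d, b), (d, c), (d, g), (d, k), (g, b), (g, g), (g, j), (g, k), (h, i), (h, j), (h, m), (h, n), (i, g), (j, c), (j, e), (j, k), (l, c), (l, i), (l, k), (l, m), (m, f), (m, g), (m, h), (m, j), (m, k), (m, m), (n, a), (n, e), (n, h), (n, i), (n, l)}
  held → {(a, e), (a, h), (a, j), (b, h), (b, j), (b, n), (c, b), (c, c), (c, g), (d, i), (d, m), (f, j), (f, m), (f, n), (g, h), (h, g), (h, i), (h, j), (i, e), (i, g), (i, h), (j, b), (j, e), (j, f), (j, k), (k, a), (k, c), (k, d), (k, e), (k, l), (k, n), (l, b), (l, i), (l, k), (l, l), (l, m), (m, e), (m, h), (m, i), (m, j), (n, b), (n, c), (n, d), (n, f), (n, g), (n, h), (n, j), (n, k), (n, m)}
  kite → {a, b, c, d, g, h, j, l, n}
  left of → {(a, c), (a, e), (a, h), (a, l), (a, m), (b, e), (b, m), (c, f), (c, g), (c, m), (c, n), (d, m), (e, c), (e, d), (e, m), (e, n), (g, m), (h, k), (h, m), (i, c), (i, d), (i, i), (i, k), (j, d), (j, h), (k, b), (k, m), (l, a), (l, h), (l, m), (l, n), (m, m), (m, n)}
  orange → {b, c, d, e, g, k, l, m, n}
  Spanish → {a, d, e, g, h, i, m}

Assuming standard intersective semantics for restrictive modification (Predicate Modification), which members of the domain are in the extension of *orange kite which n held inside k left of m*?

{d, g}

⟦which n held⟧ = {x : ⟨n, x⟩ ∈ ⟦held⟧} = {b, c, d, f, g, h, j, k, m}
⟦inside k⟧ = {x : ⟨x, k⟩ ∈ ⟦inside⟧} = {a, d, g, j, l, m}
⟦left of m⟧ = {x : ⟨x, m⟩ ∈ ⟦left of⟧} = {a, b, c, d, e, g, h, k, l, m}
⟦kite⟧ = {a, b, c, d, g, h, j, l, n}
… ∩ ⟦which n held⟧ = {a, b, c, d, g, h, j, l, n} ∩ {b, c, d, f, g, h, j, k, m} = {b, c, d, g, h, j}
… ∩ ⟦inside k⟧ = {b, c, d, g, h, j} ∩ {a, d, g, j, l, m} = {d, g, j}
… ∩ ⟦left of m⟧ = {d, g, j} ∩ {a, b, c, d, e, g, h, k, l, m} = {d, g}
… ∩ ⟦orange⟧ = {d, g} ∩ {b, c, d, e, g, k, l, m, n} = {d, g}
So ⟦orange kite which n held inside k left of m⟧ = {d, g}.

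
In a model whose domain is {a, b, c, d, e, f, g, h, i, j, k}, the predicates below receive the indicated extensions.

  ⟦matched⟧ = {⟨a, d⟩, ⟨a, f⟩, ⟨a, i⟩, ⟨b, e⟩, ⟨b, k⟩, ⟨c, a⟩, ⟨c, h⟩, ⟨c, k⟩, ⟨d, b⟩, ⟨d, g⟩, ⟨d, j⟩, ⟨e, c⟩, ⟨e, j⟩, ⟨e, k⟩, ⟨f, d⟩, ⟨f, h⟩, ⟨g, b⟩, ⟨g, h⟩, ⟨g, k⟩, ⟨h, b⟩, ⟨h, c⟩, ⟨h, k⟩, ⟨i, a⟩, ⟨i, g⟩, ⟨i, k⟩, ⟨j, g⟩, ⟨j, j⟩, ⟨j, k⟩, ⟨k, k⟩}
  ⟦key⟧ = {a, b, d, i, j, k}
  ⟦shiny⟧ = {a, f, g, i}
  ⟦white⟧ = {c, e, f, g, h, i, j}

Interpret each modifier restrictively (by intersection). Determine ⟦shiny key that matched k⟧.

⟦that matched k⟧ = {x : ⟨x, k⟩ ∈ ⟦matched⟧} = {b, c, e, g, h, i, j, k}
⟦key⟧ = {a, b, d, i, j, k}
… ∩ ⟦that matched k⟧ = {a, b, d, i, j, k} ∩ {b, c, e, g, h, i, j, k} = {b, i, j, k}
… ∩ ⟦shiny⟧ = {b, i, j, k} ∩ {a, f, g, i} = {i}
So ⟦shiny key that matched k⟧ = {i}.

{i}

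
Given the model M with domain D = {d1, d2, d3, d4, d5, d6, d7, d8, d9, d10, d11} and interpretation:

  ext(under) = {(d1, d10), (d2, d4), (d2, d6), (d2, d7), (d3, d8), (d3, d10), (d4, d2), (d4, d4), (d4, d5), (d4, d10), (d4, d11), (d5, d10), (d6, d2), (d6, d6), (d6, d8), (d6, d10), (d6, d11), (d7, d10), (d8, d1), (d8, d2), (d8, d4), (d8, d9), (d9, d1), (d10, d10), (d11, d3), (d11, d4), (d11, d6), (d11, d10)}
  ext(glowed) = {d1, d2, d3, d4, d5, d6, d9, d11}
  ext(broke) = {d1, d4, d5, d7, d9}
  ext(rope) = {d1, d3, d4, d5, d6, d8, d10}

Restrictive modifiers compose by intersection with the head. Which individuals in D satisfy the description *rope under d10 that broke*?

{d1, d4, d5}

⟦under d10⟧ = {x : ⟨x, d10⟩ ∈ ⟦under⟧} = {d1, d3, d4, d5, d6, d7, d10, d11}
⟦that broke⟧ = ⟦broke⟧ = {d1, d4, d5, d7, d9}
⟦rope⟧ = {d1, d3, d4, d5, d6, d8, d10}
… ∩ ⟦under d10⟧ = {d1, d3, d4, d5, d6, d8, d10} ∩ {d1, d3, d4, d5, d6, d7, d10, d11} = {d1, d3, d4, d5, d6, d10}
… ∩ ⟦that broke⟧ = {d1, d3, d4, d5, d6, d10} ∩ {d1, d4, d5, d7, d9} = {d1, d4, d5}
So ⟦rope under d10 that broke⟧ = {d1, d4, d5}.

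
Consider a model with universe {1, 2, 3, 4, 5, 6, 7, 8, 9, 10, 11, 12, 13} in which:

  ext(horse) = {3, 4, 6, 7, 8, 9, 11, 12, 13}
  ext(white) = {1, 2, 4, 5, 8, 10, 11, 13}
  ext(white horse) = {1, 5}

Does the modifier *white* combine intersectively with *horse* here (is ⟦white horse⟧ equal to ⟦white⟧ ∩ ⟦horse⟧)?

no

⟦white⟧ ∩ ⟦horse⟧ = {1, 2, 4, 5, 8, 10, 11, 13} ∩ {3, 4, 6, 7, 8, 9, 11, 12, 13} = {4, 8, 11, 13}
Observed ⟦white horse⟧ = {1, 5}.
These differ, so the modifier is not intersective in this model.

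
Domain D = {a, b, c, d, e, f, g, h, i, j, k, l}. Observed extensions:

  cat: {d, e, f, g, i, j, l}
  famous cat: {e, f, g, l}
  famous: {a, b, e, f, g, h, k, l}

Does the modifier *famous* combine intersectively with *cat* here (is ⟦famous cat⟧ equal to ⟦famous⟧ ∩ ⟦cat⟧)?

⟦famous⟧ ∩ ⟦cat⟧ = {a, b, e, f, g, h, k, l} ∩ {d, e, f, g, i, j, l} = {e, f, g, l}
Observed ⟦famous cat⟧ = {e, f, g, l}.
These coincide, so the modifier is intersective here.

yes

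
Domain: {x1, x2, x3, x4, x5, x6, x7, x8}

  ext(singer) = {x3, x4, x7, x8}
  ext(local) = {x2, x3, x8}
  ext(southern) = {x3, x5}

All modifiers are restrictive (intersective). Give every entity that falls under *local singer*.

⟦singer⟧ = {x3, x4, x7, x8}
… ∩ ⟦local⟧ = {x3, x4, x7, x8} ∩ {x2, x3, x8} = {x3, x8}
So ⟦local singer⟧ = {x3, x8}.

{x3, x8}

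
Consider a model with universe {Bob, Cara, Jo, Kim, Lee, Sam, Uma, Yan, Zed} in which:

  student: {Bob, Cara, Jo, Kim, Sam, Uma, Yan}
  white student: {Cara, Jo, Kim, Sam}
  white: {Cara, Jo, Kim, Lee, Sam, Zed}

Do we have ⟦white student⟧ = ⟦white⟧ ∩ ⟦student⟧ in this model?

⟦white⟧ ∩ ⟦student⟧ = {Cara, Jo, Kim, Lee, Sam, Zed} ∩ {Bob, Cara, Jo, Kim, Sam, Uma, Yan} = {Cara, Jo, Kim, Sam}
Observed ⟦white student⟧ = {Cara, Jo, Kim, Sam}.
These coincide, so the modifier is intersective here.

yes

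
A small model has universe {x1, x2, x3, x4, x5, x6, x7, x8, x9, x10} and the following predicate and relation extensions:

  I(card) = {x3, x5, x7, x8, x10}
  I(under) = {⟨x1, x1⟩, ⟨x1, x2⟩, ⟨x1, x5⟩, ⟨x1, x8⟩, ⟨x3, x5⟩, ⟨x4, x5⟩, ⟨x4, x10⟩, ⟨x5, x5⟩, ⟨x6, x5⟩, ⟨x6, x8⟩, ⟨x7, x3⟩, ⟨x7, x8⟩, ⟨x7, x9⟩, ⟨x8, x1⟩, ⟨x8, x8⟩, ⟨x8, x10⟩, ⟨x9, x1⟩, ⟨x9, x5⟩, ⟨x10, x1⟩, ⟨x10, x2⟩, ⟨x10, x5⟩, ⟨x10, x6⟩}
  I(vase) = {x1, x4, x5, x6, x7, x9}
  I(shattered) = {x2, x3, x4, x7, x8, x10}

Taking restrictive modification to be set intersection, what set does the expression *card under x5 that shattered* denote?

{x3, x10}

⟦under x5⟧ = {x : ⟨x, x5⟩ ∈ ⟦under⟧} = {x1, x3, x4, x5, x6, x9, x10}
⟦that shattered⟧ = ⟦shattered⟧ = {x2, x3, x4, x7, x8, x10}
⟦card⟧ = {x3, x5, x7, x8, x10}
… ∩ ⟦under x5⟧ = {x3, x5, x7, x8, x10} ∩ {x1, x3, x4, x5, x6, x9, x10} = {x3, x5, x10}
… ∩ ⟦that shattered⟧ = {x3, x5, x10} ∩ {x2, x3, x4, x7, x8, x10} = {x3, x10}
So ⟦card under x5 that shattered⟧ = {x3, x10}.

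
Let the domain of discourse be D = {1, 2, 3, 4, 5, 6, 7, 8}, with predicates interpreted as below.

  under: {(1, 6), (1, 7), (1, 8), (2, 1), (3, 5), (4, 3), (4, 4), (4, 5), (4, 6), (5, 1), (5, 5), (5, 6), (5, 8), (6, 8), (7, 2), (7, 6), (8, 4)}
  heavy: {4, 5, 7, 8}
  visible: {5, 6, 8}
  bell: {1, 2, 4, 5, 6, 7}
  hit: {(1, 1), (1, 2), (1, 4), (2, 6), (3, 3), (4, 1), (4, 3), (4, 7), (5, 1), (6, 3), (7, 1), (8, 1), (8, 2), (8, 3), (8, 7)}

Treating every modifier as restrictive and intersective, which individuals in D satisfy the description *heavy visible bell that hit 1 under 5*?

{5}

⟦that hit 1⟧ = {x : ⟨x, 1⟩ ∈ ⟦hit⟧} = {1, 4, 5, 7, 8}
⟦under 5⟧ = {x : ⟨x, 5⟩ ∈ ⟦under⟧} = {3, 4, 5}
⟦bell⟧ = {1, 2, 4, 5, 6, 7}
… ∩ ⟦that hit 1⟧ = {1, 2, 4, 5, 6, 7} ∩ {1, 4, 5, 7, 8} = {1, 4, 5, 7}
… ∩ ⟦under 5⟧ = {1, 4, 5, 7} ∩ {3, 4, 5} = {4, 5}
… ∩ ⟦heavy⟧ = {4, 5} ∩ {4, 5, 7, 8} = {4, 5}
… ∩ ⟦visible⟧ = {4, 5} ∩ {5, 6, 8} = {5}
So ⟦heavy visible bell that hit 1 under 5⟧ = {5}.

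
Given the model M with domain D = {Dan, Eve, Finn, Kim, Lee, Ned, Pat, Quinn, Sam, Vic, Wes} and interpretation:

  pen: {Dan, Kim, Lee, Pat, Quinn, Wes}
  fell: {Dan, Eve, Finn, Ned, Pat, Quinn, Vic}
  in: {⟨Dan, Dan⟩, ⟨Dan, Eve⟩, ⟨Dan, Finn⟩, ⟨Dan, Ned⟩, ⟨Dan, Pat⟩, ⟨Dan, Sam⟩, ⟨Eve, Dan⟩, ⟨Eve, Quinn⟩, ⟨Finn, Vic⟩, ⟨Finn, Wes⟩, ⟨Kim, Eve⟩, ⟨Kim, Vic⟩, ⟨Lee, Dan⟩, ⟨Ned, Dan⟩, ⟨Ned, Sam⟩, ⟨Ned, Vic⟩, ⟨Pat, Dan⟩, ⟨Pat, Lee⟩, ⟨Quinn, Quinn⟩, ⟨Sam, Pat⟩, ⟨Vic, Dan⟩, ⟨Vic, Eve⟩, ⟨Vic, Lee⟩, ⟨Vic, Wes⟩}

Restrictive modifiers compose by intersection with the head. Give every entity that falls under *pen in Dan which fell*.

{Dan, Pat}

⟦in Dan⟧ = {x : ⟨x, Dan⟩ ∈ ⟦in⟧} = {Dan, Eve, Lee, Ned, Pat, Vic}
⟦which fell⟧ = ⟦fell⟧ = {Dan, Eve, Finn, Ned, Pat, Quinn, Vic}
⟦pen⟧ = {Dan, Kim, Lee, Pat, Quinn, Wes}
… ∩ ⟦in Dan⟧ = {Dan, Kim, Lee, Pat, Quinn, Wes} ∩ {Dan, Eve, Lee, Ned, Pat, Vic} = {Dan, Lee, Pat}
… ∩ ⟦which fell⟧ = {Dan, Lee, Pat} ∩ {Dan, Eve, Finn, Ned, Pat, Quinn, Vic} = {Dan, Pat}
So ⟦pen in Dan which fell⟧ = {Dan, Pat}.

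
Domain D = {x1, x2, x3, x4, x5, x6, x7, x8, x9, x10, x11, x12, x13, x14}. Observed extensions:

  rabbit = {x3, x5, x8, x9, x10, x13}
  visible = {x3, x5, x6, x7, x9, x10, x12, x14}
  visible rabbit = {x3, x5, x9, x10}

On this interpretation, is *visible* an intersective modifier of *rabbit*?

yes

⟦visible⟧ ∩ ⟦rabbit⟧ = {x3, x5, x6, x7, x9, x10, x12, x14} ∩ {x3, x5, x8, x9, x10, x13} = {x3, x5, x9, x10}
Observed ⟦visible rabbit⟧ = {x3, x5, x9, x10}.
These coincide, so the modifier is intersective here.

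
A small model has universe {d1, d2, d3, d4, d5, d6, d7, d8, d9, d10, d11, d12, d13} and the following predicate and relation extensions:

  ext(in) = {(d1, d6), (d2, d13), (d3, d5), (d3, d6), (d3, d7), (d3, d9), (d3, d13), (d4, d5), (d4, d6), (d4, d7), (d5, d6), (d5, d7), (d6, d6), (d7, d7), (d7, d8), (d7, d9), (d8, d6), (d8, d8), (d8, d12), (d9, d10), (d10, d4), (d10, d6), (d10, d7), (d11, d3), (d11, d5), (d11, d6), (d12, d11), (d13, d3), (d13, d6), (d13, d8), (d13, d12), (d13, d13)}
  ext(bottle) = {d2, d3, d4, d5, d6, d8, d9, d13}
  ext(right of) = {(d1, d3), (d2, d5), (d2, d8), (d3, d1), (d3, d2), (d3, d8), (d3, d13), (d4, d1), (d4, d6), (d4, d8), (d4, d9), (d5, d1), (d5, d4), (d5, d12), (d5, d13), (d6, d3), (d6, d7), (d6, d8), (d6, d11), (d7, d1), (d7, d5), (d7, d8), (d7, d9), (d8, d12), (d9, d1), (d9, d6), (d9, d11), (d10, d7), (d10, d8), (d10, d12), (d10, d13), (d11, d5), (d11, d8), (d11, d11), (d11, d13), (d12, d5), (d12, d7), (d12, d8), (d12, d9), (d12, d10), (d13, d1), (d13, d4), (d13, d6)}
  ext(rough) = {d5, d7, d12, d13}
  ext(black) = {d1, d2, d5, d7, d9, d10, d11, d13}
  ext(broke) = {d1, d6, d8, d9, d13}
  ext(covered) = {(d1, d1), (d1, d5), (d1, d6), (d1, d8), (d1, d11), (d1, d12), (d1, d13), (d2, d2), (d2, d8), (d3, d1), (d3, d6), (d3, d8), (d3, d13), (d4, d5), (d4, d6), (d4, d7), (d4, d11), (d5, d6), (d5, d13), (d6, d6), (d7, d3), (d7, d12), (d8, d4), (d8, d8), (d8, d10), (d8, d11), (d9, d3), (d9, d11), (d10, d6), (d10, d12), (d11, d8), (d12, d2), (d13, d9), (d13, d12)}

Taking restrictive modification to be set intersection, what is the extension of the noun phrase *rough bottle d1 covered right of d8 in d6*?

∅

⟦d1 covered⟧ = {x : ⟨d1, x⟩ ∈ ⟦covered⟧} = {d1, d5, d6, d8, d11, d12, d13}
⟦right of d8⟧ = {x : ⟨x, d8⟩ ∈ ⟦right of⟧} = {d2, d3, d4, d6, d7, d10, d11, d12}
⟦in d6⟧ = {x : ⟨x, d6⟩ ∈ ⟦in⟧} = {d1, d3, d4, d5, d6, d8, d10, d11, d13}
⟦bottle⟧ = {d2, d3, d4, d5, d6, d8, d9, d13}
… ∩ ⟦d1 covered⟧ = {d2, d3, d4, d5, d6, d8, d9, d13} ∩ {d1, d5, d6, d8, d11, d12, d13} = {d5, d6, d8, d13}
… ∩ ⟦right of d8⟧ = {d5, d6, d8, d13} ∩ {d2, d3, d4, d6, d7, d10, d11, d12} = {d6}
… ∩ ⟦in d6⟧ = {d6} ∩ {d1, d3, d4, d5, d6, d8, d10, d11, d13} = {d6}
… ∩ ⟦rough⟧ = {d6} ∩ {d5, d7, d12, d13} = ∅
So ⟦rough bottle d1 covered right of d8 in d6⟧ = ∅.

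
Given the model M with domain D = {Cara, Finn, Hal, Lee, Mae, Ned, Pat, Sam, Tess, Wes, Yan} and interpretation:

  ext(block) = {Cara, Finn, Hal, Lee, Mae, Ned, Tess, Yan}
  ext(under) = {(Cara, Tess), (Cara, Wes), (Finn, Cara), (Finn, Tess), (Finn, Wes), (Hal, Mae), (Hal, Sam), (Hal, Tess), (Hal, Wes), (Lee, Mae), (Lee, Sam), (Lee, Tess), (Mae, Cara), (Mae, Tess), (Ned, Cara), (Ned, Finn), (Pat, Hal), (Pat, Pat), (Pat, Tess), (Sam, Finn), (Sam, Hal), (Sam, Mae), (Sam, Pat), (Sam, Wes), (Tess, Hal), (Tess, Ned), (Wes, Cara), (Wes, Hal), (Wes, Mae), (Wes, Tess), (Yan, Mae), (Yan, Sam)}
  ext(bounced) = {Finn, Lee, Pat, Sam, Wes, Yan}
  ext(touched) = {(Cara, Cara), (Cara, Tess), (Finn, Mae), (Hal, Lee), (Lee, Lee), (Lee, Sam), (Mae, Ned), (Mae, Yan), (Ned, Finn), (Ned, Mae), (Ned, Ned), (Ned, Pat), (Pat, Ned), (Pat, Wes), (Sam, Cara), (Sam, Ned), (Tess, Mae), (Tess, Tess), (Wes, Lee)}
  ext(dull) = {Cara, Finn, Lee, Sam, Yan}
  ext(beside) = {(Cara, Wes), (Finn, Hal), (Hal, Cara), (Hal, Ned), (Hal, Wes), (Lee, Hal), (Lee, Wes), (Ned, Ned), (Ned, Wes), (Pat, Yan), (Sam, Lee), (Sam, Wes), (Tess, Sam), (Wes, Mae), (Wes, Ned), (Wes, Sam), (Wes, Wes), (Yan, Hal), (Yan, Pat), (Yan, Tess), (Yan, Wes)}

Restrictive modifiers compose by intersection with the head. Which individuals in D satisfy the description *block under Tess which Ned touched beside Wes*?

{ }

⟦under Tess⟧ = {x : ⟨x, Tess⟩ ∈ ⟦under⟧} = {Cara, Finn, Hal, Lee, Mae, Pat, Wes}
⟦which Ned touched⟧ = {x : ⟨Ned, x⟩ ∈ ⟦touched⟧} = {Finn, Mae, Ned, Pat}
⟦beside Wes⟧ = {x : ⟨x, Wes⟩ ∈ ⟦beside⟧} = {Cara, Hal, Lee, Ned, Sam, Wes, Yan}
⟦block⟧ = {Cara, Finn, Hal, Lee, Mae, Ned, Tess, Yan}
… ∩ ⟦under Tess⟧ = {Cara, Finn, Hal, Lee, Mae, Ned, Tess, Yan} ∩ {Cara, Finn, Hal, Lee, Mae, Pat, Wes} = {Cara, Finn, Hal, Lee, Mae}
… ∩ ⟦which Ned touched⟧ = {Cara, Finn, Hal, Lee, Mae} ∩ {Finn, Mae, Ned, Pat} = {Finn, Mae}
… ∩ ⟦beside Wes⟧ = {Finn, Mae} ∩ {Cara, Hal, Lee, Ned, Sam, Wes, Yan} = ∅
So ⟦block under Tess which Ned touched beside Wes⟧ = { }.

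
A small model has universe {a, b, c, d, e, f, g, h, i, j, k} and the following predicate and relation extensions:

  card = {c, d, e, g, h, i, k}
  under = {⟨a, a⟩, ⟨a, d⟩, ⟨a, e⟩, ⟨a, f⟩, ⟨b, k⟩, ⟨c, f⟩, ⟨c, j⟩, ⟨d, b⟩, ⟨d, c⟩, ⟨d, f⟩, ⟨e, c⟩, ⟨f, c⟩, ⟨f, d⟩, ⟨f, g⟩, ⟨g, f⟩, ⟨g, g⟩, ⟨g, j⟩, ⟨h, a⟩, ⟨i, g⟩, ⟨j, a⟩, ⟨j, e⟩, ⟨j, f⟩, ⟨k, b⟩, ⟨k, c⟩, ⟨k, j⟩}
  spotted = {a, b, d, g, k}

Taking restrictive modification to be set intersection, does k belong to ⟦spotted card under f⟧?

⟦under f⟧ = {x : ⟨x, f⟩ ∈ ⟦under⟧} = {a, c, d, g, j}
⟦card⟧ = {c, d, e, g, h, i, k}
… ∩ ⟦under f⟧ = {c, d, e, g, h, i, k} ∩ {a, c, d, g, j} = {c, d, g}
… ∩ ⟦spotted⟧ = {c, d, g} ∩ {a, b, d, g, k} = {d, g}
⟦spotted card under f⟧ = {d, g}; k ∉ this set.

no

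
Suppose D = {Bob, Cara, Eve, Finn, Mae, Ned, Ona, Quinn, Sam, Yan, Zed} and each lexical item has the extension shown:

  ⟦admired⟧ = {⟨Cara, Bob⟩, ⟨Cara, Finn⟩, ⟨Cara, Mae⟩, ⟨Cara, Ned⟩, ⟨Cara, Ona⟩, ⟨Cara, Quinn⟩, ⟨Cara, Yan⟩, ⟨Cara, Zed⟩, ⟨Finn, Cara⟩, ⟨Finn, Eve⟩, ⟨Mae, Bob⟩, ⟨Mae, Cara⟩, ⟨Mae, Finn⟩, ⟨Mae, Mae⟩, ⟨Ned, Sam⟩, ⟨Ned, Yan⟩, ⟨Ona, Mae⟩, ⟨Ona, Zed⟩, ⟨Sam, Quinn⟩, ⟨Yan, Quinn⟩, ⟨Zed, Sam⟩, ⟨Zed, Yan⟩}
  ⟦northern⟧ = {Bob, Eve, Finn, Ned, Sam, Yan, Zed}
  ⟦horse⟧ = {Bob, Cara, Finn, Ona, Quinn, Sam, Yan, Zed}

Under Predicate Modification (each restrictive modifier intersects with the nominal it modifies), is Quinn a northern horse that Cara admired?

no

⟦that Cara admired⟧ = {x : ⟨Cara, x⟩ ∈ ⟦admired⟧} = {Bob, Finn, Mae, Ned, Ona, Quinn, Yan, Zed}
⟦horse⟧ = {Bob, Cara, Finn, Ona, Quinn, Sam, Yan, Zed}
… ∩ ⟦that Cara admired⟧ = {Bob, Cara, Finn, Ona, Quinn, Sam, Yan, Zed} ∩ {Bob, Finn, Mae, Ned, Ona, Quinn, Yan, Zed} = {Bob, Finn, Ona, Quinn, Yan, Zed}
… ∩ ⟦northern⟧ = {Bob, Finn, Ona, Quinn, Yan, Zed} ∩ {Bob, Eve, Finn, Ned, Sam, Yan, Zed} = {Bob, Finn, Yan, Zed}
⟦northern horse that Cara admired⟧ = {Bob, Finn, Yan, Zed}; Quinn ∉ this set.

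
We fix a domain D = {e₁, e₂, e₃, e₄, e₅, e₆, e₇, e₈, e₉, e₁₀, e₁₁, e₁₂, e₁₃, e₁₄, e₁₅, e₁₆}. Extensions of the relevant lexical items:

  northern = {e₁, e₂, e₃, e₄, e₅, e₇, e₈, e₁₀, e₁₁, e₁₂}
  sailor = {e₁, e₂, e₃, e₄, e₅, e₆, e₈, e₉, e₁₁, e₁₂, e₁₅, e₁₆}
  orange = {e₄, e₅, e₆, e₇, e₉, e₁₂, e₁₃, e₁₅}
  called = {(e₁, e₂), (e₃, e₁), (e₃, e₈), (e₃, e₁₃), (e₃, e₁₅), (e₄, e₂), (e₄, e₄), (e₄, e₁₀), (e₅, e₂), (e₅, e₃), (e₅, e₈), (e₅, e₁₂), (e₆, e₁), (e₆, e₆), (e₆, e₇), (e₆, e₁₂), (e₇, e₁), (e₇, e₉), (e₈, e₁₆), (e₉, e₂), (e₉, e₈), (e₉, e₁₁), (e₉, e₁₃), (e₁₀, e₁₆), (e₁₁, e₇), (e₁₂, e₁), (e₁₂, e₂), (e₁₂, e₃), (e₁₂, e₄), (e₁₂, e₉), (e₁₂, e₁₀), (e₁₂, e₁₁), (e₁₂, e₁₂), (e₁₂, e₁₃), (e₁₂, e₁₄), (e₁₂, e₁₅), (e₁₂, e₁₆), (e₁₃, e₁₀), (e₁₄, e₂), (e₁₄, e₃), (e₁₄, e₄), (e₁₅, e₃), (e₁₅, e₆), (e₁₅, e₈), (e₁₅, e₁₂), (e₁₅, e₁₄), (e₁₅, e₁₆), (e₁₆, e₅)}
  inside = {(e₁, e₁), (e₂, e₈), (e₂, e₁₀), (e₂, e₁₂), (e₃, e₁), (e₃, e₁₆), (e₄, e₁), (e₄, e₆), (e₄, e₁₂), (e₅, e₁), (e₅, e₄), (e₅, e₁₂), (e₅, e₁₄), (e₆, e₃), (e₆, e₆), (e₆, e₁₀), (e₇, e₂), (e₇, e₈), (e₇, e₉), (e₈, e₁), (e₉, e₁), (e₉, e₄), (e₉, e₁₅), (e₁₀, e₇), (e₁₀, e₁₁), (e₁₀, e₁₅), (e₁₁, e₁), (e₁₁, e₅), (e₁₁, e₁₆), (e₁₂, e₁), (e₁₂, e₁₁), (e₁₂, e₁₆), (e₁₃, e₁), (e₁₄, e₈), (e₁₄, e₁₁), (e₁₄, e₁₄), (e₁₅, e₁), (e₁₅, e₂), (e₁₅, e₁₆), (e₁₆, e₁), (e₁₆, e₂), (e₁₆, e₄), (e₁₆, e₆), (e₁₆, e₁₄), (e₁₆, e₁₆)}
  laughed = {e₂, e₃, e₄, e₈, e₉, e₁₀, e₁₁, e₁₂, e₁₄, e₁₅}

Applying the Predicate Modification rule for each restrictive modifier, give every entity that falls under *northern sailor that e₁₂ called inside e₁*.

⟦that e₁₂ called⟧ = {x : ⟨e₁₂, x⟩ ∈ ⟦called⟧} = {e₁, e₂, e₃, e₄, e₉, e₁₀, e₁₁, e₁₂, e₁₃, e₁₄, e₁₅, e₁₆}
⟦inside e₁⟧ = {x : ⟨x, e₁⟩ ∈ ⟦inside⟧} = {e₁, e₃, e₄, e₅, e₈, e₉, e₁₁, e₁₂, e₁₃, e₁₅, e₁₆}
⟦sailor⟧ = {e₁, e₂, e₃, e₄, e₅, e₆, e₈, e₉, e₁₁, e₁₂, e₁₅, e₁₆}
… ∩ ⟦that e₁₂ called⟧ = {e₁, e₂, e₃, e₄, e₅, e₆, e₈, e₉, e₁₁, e₁₂, e₁₅, e₁₆} ∩ {e₁, e₂, e₃, e₄, e₉, e₁₀, e₁₁, e₁₂, e₁₃, e₁₄, e₁₅, e₁₆} = {e₁, e₂, e₃, e₄, e₉, e₁₁, e₁₂, e₁₅, e₁₆}
… ∩ ⟦inside e₁⟧ = {e₁, e₂, e₃, e₄, e₉, e₁₁, e₁₂, e₁₅, e₁₆} ∩ {e₁, e₃, e₄, e₅, e₈, e₉, e₁₁, e₁₂, e₁₃, e₁₅, e₁₆} = {e₁, e₃, e₄, e₉, e₁₁, e₁₂, e₁₅, e₁₆}
… ∩ ⟦northern⟧ = {e₁, e₃, e₄, e₉, e₁₁, e₁₂, e₁₅, e₁₆} ∩ {e₁, e₂, e₃, e₄, e₅, e₇, e₈, e₁₀, e₁₁, e₁₂} = {e₁, e₃, e₄, e₁₁, e₁₂}
So ⟦northern sailor that e₁₂ called inside e₁⟧ = {e₁, e₃, e₄, e₁₁, e₁₂}.

{e₁, e₃, e₄, e₁₁, e₁₂}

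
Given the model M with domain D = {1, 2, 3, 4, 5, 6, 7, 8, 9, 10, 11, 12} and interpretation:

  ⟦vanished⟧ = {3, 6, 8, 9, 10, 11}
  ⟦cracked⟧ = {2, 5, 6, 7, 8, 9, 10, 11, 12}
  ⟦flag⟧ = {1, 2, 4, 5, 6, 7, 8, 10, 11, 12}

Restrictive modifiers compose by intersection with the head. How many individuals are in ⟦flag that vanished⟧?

4

⟦that vanished⟧ = ⟦vanished⟧ = {3, 6, 8, 9, 10, 11}
⟦flag⟧ = {1, 2, 4, 5, 6, 7, 8, 10, 11, 12}
… ∩ ⟦that vanished⟧ = {1, 2, 4, 5, 6, 7, 8, 10, 11, 12} ∩ {3, 6, 8, 9, 10, 11} = {6, 8, 10, 11}
⟦flag that vanished⟧ = {6, 8, 10, 11}, so the cardinality is 4.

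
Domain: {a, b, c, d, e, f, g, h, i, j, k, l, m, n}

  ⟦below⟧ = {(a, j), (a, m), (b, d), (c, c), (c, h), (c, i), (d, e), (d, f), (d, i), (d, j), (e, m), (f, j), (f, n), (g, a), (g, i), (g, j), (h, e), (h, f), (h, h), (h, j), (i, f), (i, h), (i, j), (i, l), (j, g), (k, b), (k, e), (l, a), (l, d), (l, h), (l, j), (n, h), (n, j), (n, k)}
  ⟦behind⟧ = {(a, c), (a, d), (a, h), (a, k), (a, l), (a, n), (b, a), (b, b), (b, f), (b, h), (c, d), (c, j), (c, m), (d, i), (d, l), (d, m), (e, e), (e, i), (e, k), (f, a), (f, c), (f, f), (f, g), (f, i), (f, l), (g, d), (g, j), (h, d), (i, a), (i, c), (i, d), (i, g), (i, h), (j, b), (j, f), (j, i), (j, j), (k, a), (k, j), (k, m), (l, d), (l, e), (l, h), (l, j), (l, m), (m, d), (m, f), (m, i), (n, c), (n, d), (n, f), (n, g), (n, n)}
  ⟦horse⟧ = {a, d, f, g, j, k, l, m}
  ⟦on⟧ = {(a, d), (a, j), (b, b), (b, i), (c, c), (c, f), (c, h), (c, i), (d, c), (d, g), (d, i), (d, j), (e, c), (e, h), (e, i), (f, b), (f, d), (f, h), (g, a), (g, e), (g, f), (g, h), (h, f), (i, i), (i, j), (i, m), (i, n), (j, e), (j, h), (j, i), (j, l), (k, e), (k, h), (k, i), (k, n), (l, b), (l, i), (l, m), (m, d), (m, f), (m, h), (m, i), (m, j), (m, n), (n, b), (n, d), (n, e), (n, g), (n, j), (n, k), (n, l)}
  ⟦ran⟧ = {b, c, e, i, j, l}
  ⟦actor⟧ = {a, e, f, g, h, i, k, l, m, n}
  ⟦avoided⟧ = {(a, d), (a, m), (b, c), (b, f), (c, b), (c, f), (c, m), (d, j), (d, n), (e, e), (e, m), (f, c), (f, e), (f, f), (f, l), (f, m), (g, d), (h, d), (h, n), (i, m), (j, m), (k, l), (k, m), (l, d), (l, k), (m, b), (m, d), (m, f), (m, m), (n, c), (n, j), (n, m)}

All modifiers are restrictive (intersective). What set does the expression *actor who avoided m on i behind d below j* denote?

⟦who avoided m⟧ = {x : ⟨x, m⟩ ∈ ⟦avoided⟧} = {a, c, e, f, i, j, k, m, n}
⟦on i⟧ = {x : ⟨x, i⟩ ∈ ⟦on⟧} = {b, c, d, e, i, j, k, l, m}
⟦behind d⟧ = {x : ⟨x, d⟩ ∈ ⟦behind⟧} = {a, c, g, h, i, l, m, n}
⟦below j⟧ = {x : ⟨x, j⟩ ∈ ⟦below⟧} = {a, d, f, g, h, i, l, n}
⟦actor⟧ = {a, e, f, g, h, i, k, l, m, n}
… ∩ ⟦who avoided m⟧ = {a, e, f, g, h, i, k, l, m, n} ∩ {a, c, e, f, i, j, k, m, n} = {a, e, f, i, k, m, n}
… ∩ ⟦on i⟧ = {a, e, f, i, k, m, n} ∩ {b, c, d, e, i, j, k, l, m} = {e, i, k, m}
… ∩ ⟦behind d⟧ = {e, i, k, m} ∩ {a, c, g, h, i, l, m, n} = {i, m}
… ∩ ⟦below j⟧ = {i, m} ∩ {a, d, f, g, h, i, l, n} = {i}
So ⟦actor who avoided m on i behind d below j⟧ = {i}.

{i}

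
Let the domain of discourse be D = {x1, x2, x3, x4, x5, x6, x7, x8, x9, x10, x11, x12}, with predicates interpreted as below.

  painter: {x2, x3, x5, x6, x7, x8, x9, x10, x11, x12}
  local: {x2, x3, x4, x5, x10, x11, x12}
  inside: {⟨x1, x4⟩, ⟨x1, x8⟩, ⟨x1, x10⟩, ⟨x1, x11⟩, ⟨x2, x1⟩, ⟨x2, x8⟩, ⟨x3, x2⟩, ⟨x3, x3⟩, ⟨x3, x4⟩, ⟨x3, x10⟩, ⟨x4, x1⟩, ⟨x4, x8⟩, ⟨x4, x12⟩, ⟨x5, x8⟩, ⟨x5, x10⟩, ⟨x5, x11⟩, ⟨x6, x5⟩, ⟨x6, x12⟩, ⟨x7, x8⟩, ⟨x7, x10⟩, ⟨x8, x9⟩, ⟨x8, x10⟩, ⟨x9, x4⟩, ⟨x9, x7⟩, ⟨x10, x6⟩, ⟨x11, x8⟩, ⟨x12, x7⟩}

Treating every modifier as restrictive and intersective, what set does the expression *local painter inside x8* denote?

{x2, x5, x11}

⟦inside x8⟧ = {x : ⟨x, x8⟩ ∈ ⟦inside⟧} = {x1, x2, x4, x5, x7, x11}
⟦painter⟧ = {x2, x3, x5, x6, x7, x8, x9, x10, x11, x12}
… ∩ ⟦inside x8⟧ = {x2, x3, x5, x6, x7, x8, x9, x10, x11, x12} ∩ {x1, x2, x4, x5, x7, x11} = {x2, x5, x7, x11}
… ∩ ⟦local⟧ = {x2, x5, x7, x11} ∩ {x2, x3, x4, x5, x10, x11, x12} = {x2, x5, x11}
So ⟦local painter inside x8⟧ = {x2, x5, x11}.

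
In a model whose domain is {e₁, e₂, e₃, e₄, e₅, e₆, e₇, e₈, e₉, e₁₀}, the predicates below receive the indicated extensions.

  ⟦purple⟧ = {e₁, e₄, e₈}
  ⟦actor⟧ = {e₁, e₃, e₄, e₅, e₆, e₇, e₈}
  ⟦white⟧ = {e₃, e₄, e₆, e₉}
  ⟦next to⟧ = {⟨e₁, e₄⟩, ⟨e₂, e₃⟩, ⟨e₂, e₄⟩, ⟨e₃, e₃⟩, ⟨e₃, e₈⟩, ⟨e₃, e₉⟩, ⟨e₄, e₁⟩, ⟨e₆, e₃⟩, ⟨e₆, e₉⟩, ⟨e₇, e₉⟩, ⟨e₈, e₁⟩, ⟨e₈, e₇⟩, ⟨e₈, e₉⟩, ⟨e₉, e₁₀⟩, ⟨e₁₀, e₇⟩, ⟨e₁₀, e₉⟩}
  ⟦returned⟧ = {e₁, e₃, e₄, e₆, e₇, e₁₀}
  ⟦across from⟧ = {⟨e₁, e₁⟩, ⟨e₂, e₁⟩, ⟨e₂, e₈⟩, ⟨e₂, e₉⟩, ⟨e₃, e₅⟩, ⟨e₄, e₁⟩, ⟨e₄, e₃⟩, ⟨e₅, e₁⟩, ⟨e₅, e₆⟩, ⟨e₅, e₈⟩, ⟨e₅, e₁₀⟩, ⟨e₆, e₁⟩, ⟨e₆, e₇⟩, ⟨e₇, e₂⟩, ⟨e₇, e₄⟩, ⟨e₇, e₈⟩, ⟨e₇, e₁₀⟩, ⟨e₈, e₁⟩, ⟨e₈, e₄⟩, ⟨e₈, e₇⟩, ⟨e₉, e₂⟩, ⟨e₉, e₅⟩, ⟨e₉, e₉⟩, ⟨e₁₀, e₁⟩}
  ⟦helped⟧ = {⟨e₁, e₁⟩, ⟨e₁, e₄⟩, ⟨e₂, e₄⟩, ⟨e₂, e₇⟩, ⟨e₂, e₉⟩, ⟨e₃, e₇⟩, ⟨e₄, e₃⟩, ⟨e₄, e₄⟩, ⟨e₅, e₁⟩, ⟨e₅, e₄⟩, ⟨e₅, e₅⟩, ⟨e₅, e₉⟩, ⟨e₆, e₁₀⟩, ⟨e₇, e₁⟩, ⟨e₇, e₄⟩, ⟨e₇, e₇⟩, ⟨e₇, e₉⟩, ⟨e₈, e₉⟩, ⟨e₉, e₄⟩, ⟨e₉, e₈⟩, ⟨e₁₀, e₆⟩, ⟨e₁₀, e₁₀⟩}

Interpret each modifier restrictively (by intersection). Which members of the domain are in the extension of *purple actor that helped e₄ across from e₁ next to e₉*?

∅

⟦that helped e₄⟧ = {x : ⟨x, e₄⟩ ∈ ⟦helped⟧} = {e₁, e₂, e₄, e₅, e₇, e₉}
⟦across from e₁⟧ = {x : ⟨x, e₁⟩ ∈ ⟦across from⟧} = {e₁, e₂, e₄, e₅, e₆, e₈, e₁₀}
⟦next to e₉⟧ = {x : ⟨x, e₉⟩ ∈ ⟦next to⟧} = {e₃, e₆, e₇, e₈, e₁₀}
⟦actor⟧ = {e₁, e₃, e₄, e₅, e₆, e₇, e₈}
… ∩ ⟦that helped e₄⟧ = {e₁, e₃, e₄, e₅, e₆, e₇, e₈} ∩ {e₁, e₂, e₄, e₅, e₇, e₉} = {e₁, e₄, e₅, e₇}
… ∩ ⟦across from e₁⟧ = {e₁, e₄, e₅, e₇} ∩ {e₁, e₂, e₄, e₅, e₆, e₈, e₁₀} = {e₁, e₄, e₅}
… ∩ ⟦next to e₉⟧ = {e₁, e₄, e₅} ∩ {e₃, e₆, e₇, e₈, e₁₀} = ∅
… ∩ ⟦purple⟧ = ∅ ∩ {e₁, e₄, e₈} = ∅
So ⟦purple actor that helped e₄ across from e₁ next to e₉⟧ = ∅.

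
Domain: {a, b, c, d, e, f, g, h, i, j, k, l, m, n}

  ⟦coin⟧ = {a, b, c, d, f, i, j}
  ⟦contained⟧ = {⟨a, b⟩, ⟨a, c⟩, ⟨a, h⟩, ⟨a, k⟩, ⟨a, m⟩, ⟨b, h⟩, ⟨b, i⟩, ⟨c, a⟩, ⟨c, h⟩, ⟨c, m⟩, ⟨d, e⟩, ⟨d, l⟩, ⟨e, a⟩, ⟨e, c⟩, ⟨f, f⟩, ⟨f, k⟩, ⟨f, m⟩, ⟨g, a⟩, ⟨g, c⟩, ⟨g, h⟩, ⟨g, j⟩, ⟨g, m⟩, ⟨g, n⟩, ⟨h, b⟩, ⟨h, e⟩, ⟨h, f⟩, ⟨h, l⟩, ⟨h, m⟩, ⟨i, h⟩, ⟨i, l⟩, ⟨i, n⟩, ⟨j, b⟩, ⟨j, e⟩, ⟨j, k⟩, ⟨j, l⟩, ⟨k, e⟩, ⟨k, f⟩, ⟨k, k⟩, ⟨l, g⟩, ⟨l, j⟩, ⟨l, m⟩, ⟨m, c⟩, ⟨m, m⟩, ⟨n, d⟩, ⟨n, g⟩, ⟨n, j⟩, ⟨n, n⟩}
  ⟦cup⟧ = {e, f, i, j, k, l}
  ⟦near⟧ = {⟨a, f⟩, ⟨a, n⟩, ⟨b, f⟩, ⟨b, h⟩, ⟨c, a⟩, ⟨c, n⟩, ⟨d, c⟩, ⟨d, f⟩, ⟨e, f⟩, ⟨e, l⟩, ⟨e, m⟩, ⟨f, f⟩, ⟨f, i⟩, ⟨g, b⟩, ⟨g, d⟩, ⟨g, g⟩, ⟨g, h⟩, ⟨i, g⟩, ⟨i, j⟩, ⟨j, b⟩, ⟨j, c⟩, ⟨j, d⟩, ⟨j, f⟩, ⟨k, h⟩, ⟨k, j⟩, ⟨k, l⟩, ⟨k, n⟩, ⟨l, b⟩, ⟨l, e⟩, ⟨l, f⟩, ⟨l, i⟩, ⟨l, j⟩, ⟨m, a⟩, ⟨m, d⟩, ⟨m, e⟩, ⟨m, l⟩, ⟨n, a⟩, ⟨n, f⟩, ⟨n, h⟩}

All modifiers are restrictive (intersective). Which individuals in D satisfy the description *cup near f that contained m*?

{f, l}

⟦near f⟧ = {x : ⟨x, f⟩ ∈ ⟦near⟧} = {a, b, d, e, f, j, l, n}
⟦that contained m⟧ = {x : ⟨x, m⟩ ∈ ⟦contained⟧} = {a, c, f, g, h, l, m}
⟦cup⟧ = {e, f, i, j, k, l}
… ∩ ⟦near f⟧ = {e, f, i, j, k, l} ∩ {a, b, d, e, f, j, l, n} = {e, f, j, l}
… ∩ ⟦that contained m⟧ = {e, f, j, l} ∩ {a, c, f, g, h, l, m} = {f, l}
So ⟦cup near f that contained m⟧ = {f, l}.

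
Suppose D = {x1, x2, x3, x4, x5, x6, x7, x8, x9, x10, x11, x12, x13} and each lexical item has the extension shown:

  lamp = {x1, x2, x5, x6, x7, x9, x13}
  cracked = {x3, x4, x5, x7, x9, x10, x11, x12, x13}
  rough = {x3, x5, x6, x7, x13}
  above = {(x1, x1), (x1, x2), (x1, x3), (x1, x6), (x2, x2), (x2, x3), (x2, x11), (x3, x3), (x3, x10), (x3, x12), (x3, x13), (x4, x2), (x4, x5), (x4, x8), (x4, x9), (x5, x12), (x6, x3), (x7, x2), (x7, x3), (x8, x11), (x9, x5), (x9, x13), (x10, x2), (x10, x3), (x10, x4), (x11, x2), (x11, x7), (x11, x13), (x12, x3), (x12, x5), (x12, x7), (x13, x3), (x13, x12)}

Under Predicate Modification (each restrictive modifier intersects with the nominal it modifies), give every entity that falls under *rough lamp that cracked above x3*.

{x7, x13}

⟦that cracked⟧ = ⟦cracked⟧ = {x3, x4, x5, x7, x9, x10, x11, x12, x13}
⟦above x3⟧ = {x : ⟨x, x3⟩ ∈ ⟦above⟧} = {x1, x2, x3, x6, x7, x10, x12, x13}
⟦lamp⟧ = {x1, x2, x5, x6, x7, x9, x13}
… ∩ ⟦that cracked⟧ = {x1, x2, x5, x6, x7, x9, x13} ∩ {x3, x4, x5, x7, x9, x10, x11, x12, x13} = {x5, x7, x9, x13}
… ∩ ⟦above x3⟧ = {x5, x7, x9, x13} ∩ {x1, x2, x3, x6, x7, x10, x12, x13} = {x7, x13}
… ∩ ⟦rough⟧ = {x7, x13} ∩ {x3, x5, x6, x7, x13} = {x7, x13}
So ⟦rough lamp that cracked above x3⟧ = {x7, x13}.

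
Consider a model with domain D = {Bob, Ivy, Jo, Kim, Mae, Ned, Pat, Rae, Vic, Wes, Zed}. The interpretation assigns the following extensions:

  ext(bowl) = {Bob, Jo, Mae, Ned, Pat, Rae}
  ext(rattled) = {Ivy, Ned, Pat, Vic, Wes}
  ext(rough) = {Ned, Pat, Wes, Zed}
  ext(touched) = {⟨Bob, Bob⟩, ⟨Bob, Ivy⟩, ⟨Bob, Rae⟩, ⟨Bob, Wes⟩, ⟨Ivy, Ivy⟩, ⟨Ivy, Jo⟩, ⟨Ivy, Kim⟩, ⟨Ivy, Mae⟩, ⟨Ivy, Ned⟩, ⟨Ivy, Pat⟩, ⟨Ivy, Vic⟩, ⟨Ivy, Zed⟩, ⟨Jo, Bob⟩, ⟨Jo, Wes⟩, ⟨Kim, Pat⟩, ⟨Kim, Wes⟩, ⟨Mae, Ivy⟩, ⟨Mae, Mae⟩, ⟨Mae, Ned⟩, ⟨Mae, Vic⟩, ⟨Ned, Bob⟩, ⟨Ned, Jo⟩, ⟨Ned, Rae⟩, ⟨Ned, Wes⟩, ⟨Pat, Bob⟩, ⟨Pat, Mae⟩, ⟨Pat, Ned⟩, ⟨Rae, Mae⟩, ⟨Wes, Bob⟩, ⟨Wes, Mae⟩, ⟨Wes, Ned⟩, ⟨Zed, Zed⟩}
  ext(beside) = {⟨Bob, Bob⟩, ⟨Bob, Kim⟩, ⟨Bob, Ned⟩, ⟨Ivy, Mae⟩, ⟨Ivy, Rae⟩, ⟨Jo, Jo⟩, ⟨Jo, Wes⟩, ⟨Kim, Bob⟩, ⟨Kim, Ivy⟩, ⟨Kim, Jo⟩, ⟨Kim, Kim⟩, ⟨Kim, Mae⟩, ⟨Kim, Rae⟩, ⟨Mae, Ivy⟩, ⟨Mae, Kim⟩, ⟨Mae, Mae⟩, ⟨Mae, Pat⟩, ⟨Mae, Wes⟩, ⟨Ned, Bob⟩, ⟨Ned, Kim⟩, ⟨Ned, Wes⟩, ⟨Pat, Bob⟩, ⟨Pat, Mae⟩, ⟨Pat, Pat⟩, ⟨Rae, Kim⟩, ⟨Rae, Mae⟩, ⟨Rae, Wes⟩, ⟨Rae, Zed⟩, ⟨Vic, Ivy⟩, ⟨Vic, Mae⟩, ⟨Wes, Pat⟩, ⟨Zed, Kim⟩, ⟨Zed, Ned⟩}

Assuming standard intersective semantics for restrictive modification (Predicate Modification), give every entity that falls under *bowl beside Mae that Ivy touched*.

{Mae, Pat}

⟦beside Mae⟧ = {x : ⟨x, Mae⟩ ∈ ⟦beside⟧} = {Ivy, Kim, Mae, Pat, Rae, Vic}
⟦that Ivy touched⟧ = {x : ⟨Ivy, x⟩ ∈ ⟦touched⟧} = {Ivy, Jo, Kim, Mae, Ned, Pat, Vic, Zed}
⟦bowl⟧ = {Bob, Jo, Mae, Ned, Pat, Rae}
… ∩ ⟦beside Mae⟧ = {Bob, Jo, Mae, Ned, Pat, Rae} ∩ {Ivy, Kim, Mae, Pat, Rae, Vic} = {Mae, Pat, Rae}
… ∩ ⟦that Ivy touched⟧ = {Mae, Pat, Rae} ∩ {Ivy, Jo, Kim, Mae, Ned, Pat, Vic, Zed} = {Mae, Pat}
So ⟦bowl beside Mae that Ivy touched⟧ = {Mae, Pat}.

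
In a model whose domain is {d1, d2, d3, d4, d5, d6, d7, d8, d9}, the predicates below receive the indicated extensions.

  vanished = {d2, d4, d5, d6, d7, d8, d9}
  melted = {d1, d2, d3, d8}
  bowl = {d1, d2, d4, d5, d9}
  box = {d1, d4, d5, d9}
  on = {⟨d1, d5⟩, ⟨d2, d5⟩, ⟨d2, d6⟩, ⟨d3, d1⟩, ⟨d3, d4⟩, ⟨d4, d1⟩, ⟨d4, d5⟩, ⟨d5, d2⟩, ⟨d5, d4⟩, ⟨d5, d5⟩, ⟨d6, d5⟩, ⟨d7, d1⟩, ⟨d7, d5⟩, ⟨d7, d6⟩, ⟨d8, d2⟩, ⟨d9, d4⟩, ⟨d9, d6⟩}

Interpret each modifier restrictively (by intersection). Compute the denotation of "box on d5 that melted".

{d1}

⟦on d5⟧ = {x : ⟨x, d5⟩ ∈ ⟦on⟧} = {d1, d2, d4, d5, d6, d7}
⟦that melted⟧ = ⟦melted⟧ = {d1, d2, d3, d8}
⟦box⟧ = {d1, d4, d5, d9}
… ∩ ⟦on d5⟧ = {d1, d4, d5, d9} ∩ {d1, d2, d4, d5, d6, d7} = {d1, d4, d5}
… ∩ ⟦that melted⟧ = {d1, d4, d5} ∩ {d1, d2, d3, d8} = {d1}
So ⟦box on d5 that melted⟧ = {d1}.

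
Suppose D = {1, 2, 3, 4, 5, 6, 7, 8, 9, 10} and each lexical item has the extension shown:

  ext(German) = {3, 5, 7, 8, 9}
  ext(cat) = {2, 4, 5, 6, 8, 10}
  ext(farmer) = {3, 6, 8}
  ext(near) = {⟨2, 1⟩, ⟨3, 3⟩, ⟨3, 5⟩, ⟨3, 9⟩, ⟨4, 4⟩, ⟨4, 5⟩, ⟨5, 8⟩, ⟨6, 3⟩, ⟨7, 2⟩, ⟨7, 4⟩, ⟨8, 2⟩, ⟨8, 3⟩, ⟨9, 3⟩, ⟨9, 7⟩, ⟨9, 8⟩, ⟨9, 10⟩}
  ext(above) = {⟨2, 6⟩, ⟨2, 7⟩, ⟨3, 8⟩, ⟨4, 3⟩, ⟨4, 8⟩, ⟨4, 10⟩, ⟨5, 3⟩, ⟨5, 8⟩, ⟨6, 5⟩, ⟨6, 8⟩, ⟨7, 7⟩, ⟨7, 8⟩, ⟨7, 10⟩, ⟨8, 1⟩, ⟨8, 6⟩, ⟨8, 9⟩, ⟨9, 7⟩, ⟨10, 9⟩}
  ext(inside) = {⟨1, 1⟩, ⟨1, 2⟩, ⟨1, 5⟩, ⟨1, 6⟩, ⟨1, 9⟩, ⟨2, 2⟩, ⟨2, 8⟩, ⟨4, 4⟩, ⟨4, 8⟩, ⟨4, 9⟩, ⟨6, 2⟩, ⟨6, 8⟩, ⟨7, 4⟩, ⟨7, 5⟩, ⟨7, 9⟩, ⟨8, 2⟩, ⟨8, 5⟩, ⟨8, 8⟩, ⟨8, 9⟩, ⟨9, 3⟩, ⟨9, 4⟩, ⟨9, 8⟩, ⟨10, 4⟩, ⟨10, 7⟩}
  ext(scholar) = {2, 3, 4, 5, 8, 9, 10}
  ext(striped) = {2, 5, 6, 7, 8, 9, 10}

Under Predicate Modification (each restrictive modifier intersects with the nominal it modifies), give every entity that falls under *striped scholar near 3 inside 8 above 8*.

⟦near 3⟧ = {x : ⟨x, 3⟩ ∈ ⟦near⟧} = {3, 6, 8, 9}
⟦inside 8⟧ = {x : ⟨x, 8⟩ ∈ ⟦inside⟧} = {2, 4, 6, 8, 9}
⟦above 8⟧ = {x : ⟨x, 8⟩ ∈ ⟦above⟧} = {3, 4, 5, 6, 7}
⟦scholar⟧ = {2, 3, 4, 5, 8, 9, 10}
… ∩ ⟦near 3⟧ = {2, 3, 4, 5, 8, 9, 10} ∩ {3, 6, 8, 9} = {3, 8, 9}
… ∩ ⟦inside 8⟧ = {3, 8, 9} ∩ {2, 4, 6, 8, 9} = {8, 9}
… ∩ ⟦above 8⟧ = {8, 9} ∩ {3, 4, 5, 6, 7} = ∅
… ∩ ⟦striped⟧ = ∅ ∩ {2, 5, 6, 7, 8, 9, 10} = ∅
So ⟦striped scholar near 3 inside 8 above 8⟧ = {}.

{}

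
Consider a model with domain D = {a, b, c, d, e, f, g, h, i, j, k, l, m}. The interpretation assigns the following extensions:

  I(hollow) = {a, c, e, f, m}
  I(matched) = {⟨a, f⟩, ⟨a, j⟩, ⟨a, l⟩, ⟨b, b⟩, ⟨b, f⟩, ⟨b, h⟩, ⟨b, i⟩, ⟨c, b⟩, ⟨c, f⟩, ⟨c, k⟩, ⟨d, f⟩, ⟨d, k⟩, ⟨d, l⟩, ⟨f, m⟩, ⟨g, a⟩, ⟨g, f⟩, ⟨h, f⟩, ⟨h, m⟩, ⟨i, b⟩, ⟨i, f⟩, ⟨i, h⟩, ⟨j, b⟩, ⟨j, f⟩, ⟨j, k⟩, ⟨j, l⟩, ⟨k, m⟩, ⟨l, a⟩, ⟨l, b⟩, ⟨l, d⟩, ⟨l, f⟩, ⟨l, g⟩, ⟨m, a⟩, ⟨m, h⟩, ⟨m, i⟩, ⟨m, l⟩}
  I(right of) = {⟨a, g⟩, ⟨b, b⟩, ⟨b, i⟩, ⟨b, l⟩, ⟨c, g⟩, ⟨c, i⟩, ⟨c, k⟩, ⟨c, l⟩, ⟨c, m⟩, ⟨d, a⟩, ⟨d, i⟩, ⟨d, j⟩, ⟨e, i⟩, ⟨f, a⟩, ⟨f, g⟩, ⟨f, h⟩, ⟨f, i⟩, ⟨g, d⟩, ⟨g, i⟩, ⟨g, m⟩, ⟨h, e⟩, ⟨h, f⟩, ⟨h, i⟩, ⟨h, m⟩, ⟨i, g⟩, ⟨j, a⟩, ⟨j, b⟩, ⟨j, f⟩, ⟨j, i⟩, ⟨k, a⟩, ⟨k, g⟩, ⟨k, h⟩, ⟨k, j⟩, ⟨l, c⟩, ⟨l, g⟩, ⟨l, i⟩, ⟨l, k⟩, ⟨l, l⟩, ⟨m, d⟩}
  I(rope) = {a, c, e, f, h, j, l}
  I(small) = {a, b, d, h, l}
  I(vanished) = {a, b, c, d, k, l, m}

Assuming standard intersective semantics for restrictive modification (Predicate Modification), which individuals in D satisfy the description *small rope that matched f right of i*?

{h, l}

⟦that matched f⟧ = {x : ⟨x, f⟩ ∈ ⟦matched⟧} = {a, b, c, d, g, h, i, j, l}
⟦right of i⟧ = {x : ⟨x, i⟩ ∈ ⟦right of⟧} = {b, c, d, e, f, g, h, j, l}
⟦rope⟧ = {a, c, e, f, h, j, l}
… ∩ ⟦that matched f⟧ = {a, c, e, f, h, j, l} ∩ {a, b, c, d, g, h, i, j, l} = {a, c, h, j, l}
… ∩ ⟦right of i⟧ = {a, c, h, j, l} ∩ {b, c, d, e, f, g, h, j, l} = {c, h, j, l}
… ∩ ⟦small⟧ = {c, h, j, l} ∩ {a, b, d, h, l} = {h, l}
So ⟦small rope that matched f right of i⟧ = {h, l}.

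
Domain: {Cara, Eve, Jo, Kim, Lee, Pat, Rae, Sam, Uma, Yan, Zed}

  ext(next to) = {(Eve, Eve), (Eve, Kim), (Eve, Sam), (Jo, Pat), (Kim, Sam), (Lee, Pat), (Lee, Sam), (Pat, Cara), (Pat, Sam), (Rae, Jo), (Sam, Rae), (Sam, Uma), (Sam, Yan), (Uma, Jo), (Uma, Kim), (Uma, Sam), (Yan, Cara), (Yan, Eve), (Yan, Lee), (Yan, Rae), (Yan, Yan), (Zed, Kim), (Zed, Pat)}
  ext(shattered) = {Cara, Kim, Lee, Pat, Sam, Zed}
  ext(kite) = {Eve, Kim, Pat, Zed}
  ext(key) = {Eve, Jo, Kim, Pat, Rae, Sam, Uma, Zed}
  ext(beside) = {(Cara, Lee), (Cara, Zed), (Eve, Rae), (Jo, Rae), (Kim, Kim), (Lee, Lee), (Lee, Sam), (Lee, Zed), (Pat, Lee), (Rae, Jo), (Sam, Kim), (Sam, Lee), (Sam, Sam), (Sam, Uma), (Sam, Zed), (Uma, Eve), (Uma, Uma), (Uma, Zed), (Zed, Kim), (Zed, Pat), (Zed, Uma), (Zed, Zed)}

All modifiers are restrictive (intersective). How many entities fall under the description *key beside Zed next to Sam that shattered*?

⟦beside Zed⟧ = {x : ⟨x, Zed⟩ ∈ ⟦beside⟧} = {Cara, Lee, Sam, Uma, Zed}
⟦next to Sam⟧ = {x : ⟨x, Sam⟩ ∈ ⟦next to⟧} = {Eve, Kim, Lee, Pat, Uma}
⟦that shattered⟧ = ⟦shattered⟧ = {Cara, Kim, Lee, Pat, Sam, Zed}
⟦key⟧ = {Eve, Jo, Kim, Pat, Rae, Sam, Uma, Zed}
… ∩ ⟦beside Zed⟧ = {Eve, Jo, Kim, Pat, Rae, Sam, Uma, Zed} ∩ {Cara, Lee, Sam, Uma, Zed} = {Sam, Uma, Zed}
… ∩ ⟦next to Sam⟧ = {Sam, Uma, Zed} ∩ {Eve, Kim, Lee, Pat, Uma} = {Uma}
… ∩ ⟦that shattered⟧ = {Uma} ∩ {Cara, Kim, Lee, Pat, Sam, Zed} = ∅
⟦key beside Zed next to Sam that shattered⟧ = ∅, so the cardinality is 0.

0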